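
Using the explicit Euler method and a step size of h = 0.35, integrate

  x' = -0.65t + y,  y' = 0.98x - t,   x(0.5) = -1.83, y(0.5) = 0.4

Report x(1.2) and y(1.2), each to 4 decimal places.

-2.1381, -1.3189

Euler on (x,y): x_{n+1} = x_n + h·x', y_{n+1} = y_n + h·y'.
0.500000: (-1.830000, 0.400000); f=(0.075000, -2.293400) → (-1.803750, -0.402690)
0.850000: (-1.803750, -0.402690); f=(-0.955190, -2.617675) → (-2.138066, -1.318876)
(x(1.2), y(1.2)) ≈ (-2.1381, -1.3189)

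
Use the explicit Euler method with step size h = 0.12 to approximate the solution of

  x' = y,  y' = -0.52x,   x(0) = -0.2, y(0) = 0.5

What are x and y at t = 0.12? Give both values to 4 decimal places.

-0.1400, 0.5125

Euler on (x,y): x_{n+1} = x_n + h·x', y_{n+1} = y_n + h·y'.
0.000000: (-0.200000, 0.500000); f=(0.500000, 0.104000) → (-0.140000, 0.512480)
(x(0.12), y(0.12)) ≈ (-0.1400, 0.5125)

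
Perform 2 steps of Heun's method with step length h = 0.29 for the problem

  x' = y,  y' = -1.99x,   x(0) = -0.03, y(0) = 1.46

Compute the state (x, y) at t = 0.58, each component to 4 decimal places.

Heun on (x,y): k1 = f(t_n, state_n); k2 = f(t_n + h, state_n + h·k1); state_{n+1} = state_n + (h/2)·(k1 + k2).
0.000000: (-0.030000, 1.460000)
  k1 = (1.460000, 0.059700)
  predictor → (0.393400, 1.477313)
  k2 = (1.477313, -0.782866)
  → (0.395910, 1.355141)
0.290000: (0.395910, 1.355141)
  k1 = (1.355141, -0.787862)
  predictor → (0.788901, 1.126661)
  k2 = (1.126661, -1.569913)
  → (0.755772, 1.013264)
(x(0.58), y(0.58)) ≈ (0.7558, 1.0133)

0.7558, 1.0133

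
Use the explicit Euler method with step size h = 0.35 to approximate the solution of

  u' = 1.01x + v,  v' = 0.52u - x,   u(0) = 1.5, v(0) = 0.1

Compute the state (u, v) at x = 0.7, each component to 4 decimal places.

Euler on (u,v): u_{n+1} = u_n + h·u', v_{n+1} = v_n + h·v'.
0.000000: (1.500000, 0.100000); f=(0.100000, 0.780000) → (1.535000, 0.373000)
0.350000: (1.535000, 0.373000); f=(0.726500, 0.448200) → (1.789275, 0.529870)
(u(0.7), v(0.7)) ≈ (1.7893, 0.5299)

1.7893, 0.5299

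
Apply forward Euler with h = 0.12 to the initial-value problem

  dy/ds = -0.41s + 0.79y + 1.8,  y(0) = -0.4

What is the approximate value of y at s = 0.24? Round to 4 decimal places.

Euler: y_{n+1} = y_n + h·f(s_n, y_n).
s=0.000000, y=-0.400000: f=1.484000 → y ← -0.400000 + 0.12·1.484000 = -0.221920
s=0.120000, y=-0.221920: f=1.575483 → y ← -0.221920 + 0.12·1.575483 = -0.032862
y(0.24) ≈ -0.0329

-0.0329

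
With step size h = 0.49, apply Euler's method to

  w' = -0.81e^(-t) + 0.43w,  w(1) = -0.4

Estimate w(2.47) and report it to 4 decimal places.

-1.0870

Euler: w_{n+1} = w_n + h·f(t_n, w_n).
t=1.000000, w=-0.400000: f=-0.469982 → w ← -0.400000 + 0.49·(-0.469982) = -0.630291
t=1.490000, w=-0.630291: f=-0.453577 → w ← -0.630291 + 0.49·(-0.453577) = -0.852544
t=1.980000, w=-0.852544: f=-0.478430 → w ← -0.852544 + 0.49·(-0.478430) = -1.086975
w(2.47) ≈ -1.0870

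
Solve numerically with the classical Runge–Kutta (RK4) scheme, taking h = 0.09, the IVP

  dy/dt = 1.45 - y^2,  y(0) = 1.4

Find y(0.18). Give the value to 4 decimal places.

1.3276

RK4: k1 = f(t_n, y_n); k2 = f(t_n + h/2, y_n + (h/2)·k1); k3 = f(t_n + h/2, y_n + (h/2)·k2); k4 = f(t_n + h, y_n + h·k3); y_{n+1} = y_n + (h/6)·(k1 + 2k2 + 2k3 + k4).
t=0.000000, y=1.400000:
  k1 = f(0.000000, 1.400000) = -0.510000
  k2 = f(0.045000, 1.377050) = -0.446267
  k3 = f(0.045000, 1.379918) = -0.454174
  k4 = f(0.090000, 1.359124) = -0.397219
  y ← 1.400000 + (0.09/6)·(k1 + 2k2 + 2k3 + k4) = 1.359379
t=0.090000, y=1.359379:
  k1 = f(0.090000, 1.359379) = -0.397910
  k2 = f(0.135000, 1.341473) = -0.349549
  k3 = f(0.135000, 1.343649) = -0.355392
  k4 = f(0.180000, 1.327393) = -0.311973
  y ← 1.359379 + (0.09/6)·(k1 + 2k2 + 2k3 + k4) = 1.327582
y(0.18) ≈ 1.3276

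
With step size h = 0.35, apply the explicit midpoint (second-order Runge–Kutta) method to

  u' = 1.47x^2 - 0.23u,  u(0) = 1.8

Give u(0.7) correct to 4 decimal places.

Midpoint: k1 = f(x_n, u_n); k2 = f(x_n + h/2, u_n + (h/2)·k1); u_{n+1} = u_n + h·k2.
x=0.000000, u=1.800000:
  k1 = f(0.000000, 1.800000) = -0.414000
  k2 = f(0.175000, 1.727550) = -0.352318
  u ← 1.800000 + 0.35·(-0.352318) = 1.676689
x=0.350000, u=1.676689:
  k1 = f(0.350000, 1.676689) = -0.205563
  k2 = f(0.525000, 1.640715) = 0.027804
  u ← 1.676689 + 0.35·0.027804 = 1.686420
u(0.7) ≈ 1.6864

1.6864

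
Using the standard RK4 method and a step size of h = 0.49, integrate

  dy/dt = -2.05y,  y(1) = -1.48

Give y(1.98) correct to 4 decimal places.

RK4: k1 = f(t_n, y_n); k2 = f(t_n + h/2, y_n + (h/2)·k1); k3 = f(t_n + h/2, y_n + (h/2)·k2); k4 = f(t_n + h, y_n + h·k3); y_{n+1} = y_n + (h/6)·(k1 + 2k2 + 2k3 + k4).
t=1.000000, y=-1.480000:
  k1 = f(1.000000, -1.480000) = 3.034000
  k2 = f(1.245000, -0.736670) = 1.510174
  k3 = f(1.245000, -1.110007) = 2.275515
  k4 = f(1.490000, -0.364997) = 0.748245
  y ← -1.480000 + (0.49/6)·(k1 + 2k2 + 2k3 + k4) = -0.552787
t=1.490000, y=-0.552787:
  k1 = f(1.490000, -0.552787) = 1.133214
  k2 = f(1.735000, -0.275150) = 0.564057
  k3 = f(1.735000, -0.414593) = 0.849917
  k4 = f(1.980000, -0.136328) = 0.279473
  y ← -0.552787 + (0.49/6)·(k1 + 2k2 + 2k3 + k4) = -0.206469
y(1.98) ≈ -0.2065

-0.2065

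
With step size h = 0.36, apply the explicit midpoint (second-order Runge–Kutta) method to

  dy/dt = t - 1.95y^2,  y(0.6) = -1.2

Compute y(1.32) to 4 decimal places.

-20.6786

Midpoint: k1 = f(t_n, y_n); k2 = f(t_n + h/2, y_n + (h/2)·k1); y_{n+1} = y_n + h·k2.
t=0.600000, y=-1.200000:
  k1 = f(0.600000, -1.200000) = -2.208000
  k2 = f(0.780000, -1.597440) = -4.196038
  y ← -1.200000 + 0.36·(-4.196038) = -2.710574
t=0.960000, y=-2.710574:
  k1 = f(0.960000, -2.710574) = -13.367060
  k2 = f(1.140000, -5.116645) = -49.911103
  y ← -2.710574 + 0.36·(-49.911103) = -20.678571
y(1.32) ≈ -20.6786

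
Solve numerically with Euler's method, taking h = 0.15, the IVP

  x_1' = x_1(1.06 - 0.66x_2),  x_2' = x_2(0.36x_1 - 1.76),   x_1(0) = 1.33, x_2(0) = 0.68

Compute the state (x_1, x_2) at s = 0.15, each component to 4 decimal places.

1.4519, 0.5493

Euler on (x_1,x_2): x_1_{n+1} = x_1_n + h·x_1', x_2_{n+1} = x_2_n + h·x_2'.
0.000000: (1.330000, 0.680000); f=(0.812896, -0.871216) → (1.451934, 0.549318)
(x_1(0.15), x_2(0.15)) ≈ (1.4519, 0.5493)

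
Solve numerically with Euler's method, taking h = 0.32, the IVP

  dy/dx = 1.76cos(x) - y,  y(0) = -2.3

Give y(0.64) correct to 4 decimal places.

-0.1459

Euler: y_{n+1} = y_n + h·f(x_n, y_n).
x=0.000000, y=-2.300000: f=4.060000 → y ← -2.300000 + 0.32·4.060000 = -1.000800
x=0.320000, y=-1.000800: f=2.671454 → y ← -1.000800 + 0.32·2.671454 = -0.145935
y(0.64) ≈ -0.1459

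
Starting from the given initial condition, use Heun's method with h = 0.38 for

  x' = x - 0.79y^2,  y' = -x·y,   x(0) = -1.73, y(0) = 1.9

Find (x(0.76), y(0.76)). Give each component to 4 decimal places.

-36.2764, 40.4035

Heun on (x,y): k1 = f(t_n, state_n); k2 = f(t_n + h, state_n + h·k1); state_{n+1} = state_n + (h/2)·(k1 + k2).
0.000000: (-1.730000, 1.900000)
  k1 = (-4.581900, 3.287000)
  predictor → (-3.471122, 3.149060)
  k2 = (-11.305219, 10.930771)
  → (-4.748553, 4.601377)
0.380000: (-4.748553, 4.601377)
  k1 = (-21.474959, 21.849879)
  predictor → (-12.909037, 12.904331)
  k2 = (-144.461218, 166.582483)
  → (-36.276426, 40.403525)
(x(0.76), y(0.76)) ≈ (-36.2764, 40.4035)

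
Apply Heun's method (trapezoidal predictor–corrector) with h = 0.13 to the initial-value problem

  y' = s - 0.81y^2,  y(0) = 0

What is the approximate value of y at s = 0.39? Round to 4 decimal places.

0.0757

Heun: k1 = f(s_n, y_n); k2 = f(s_n + h, y_n + h·k1); y_{n+1} = y_n + (h/2)·(k1 + k2).
s=0.000000, y=0.000000:
  k1 = f(0.000000, 0.000000) = 0.000000
  k2 = f(0.130000, 0.000000) = 0.130000
  y ← 0.000000 + (0.13/2)·(0.000000 + 0.130000) = 0.008450
s=0.130000, y=0.008450:
  k1 = f(0.130000, 0.008450) = 0.129942
  k2 = f(0.260000, 0.025342) = 0.259480
  y ← 0.008450 + (0.13/2)·(0.129942 + 0.259480) = 0.033762
s=0.260000, y=0.033762:
  k1 = f(0.260000, 0.033762) = 0.259077
  k2 = f(0.390000, 0.067442) = 0.386316
  y ← 0.033762 + (0.13/2)·(0.259077 + 0.386316) = 0.075713
y(0.39) ≈ 0.0757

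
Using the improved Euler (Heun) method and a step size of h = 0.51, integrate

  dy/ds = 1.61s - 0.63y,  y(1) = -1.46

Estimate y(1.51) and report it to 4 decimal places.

-0.1677

Heun: k1 = f(s_n, y_n); k2 = f(s_n + h, y_n + h·k1); y_{n+1} = y_n + (h/2)·(k1 + k2).
s=1.000000, y=-1.460000:
  k1 = f(1.000000, -1.460000) = 2.529800
  k2 = f(1.510000, -0.169802) = 2.538075
  y ← -1.460000 + (0.51/2)·(2.529800 + 2.538075) = -0.167692
y(1.51) ≈ -0.1677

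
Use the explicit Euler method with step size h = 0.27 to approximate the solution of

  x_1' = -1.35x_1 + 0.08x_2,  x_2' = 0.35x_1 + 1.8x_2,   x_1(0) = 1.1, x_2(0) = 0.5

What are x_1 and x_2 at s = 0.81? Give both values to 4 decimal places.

0.3269, 2.0143

Euler on (x_1,x_2): x_1_{n+1} = x_1_n + h·x_1', x_2_{n+1} = x_2_n + h·x_2'.
0.000000: (1.100000, 0.500000); f=(-1.445000, 1.285000) → (0.709850, 0.846950)
0.270000: (0.709850, 0.846950); f=(-0.890541, 1.772958) → (0.469404, 1.325649)
0.540000: (0.469404, 1.325649); f=(-0.527643, 2.550459) → (0.326940, 2.014272)
(x_1(0.81), x_2(0.81)) ≈ (0.3269, 2.0143)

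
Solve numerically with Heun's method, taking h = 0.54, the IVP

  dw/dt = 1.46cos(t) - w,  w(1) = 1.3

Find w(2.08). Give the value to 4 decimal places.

Heun: k1 = f(t_n, w_n); k2 = f(t_n + h, w_n + h·k1); w_{n+1} = w_n + (h/2)·(k1 + k2).
t=1.000000, w=1.300000:
  k1 = f(1.000000, 1.300000) = -0.511159
  k2 = f(1.540000, 1.023974) = -0.979019
  w ← 1.300000 + (0.54/2)·(-0.511159 + (-0.979019)) = 0.897652
t=1.540000, w=0.897652:
  k1 = f(1.540000, 0.897652) = -0.852697
  k2 = f(2.080000, 0.437196) = -1.148920
  w ← 0.897652 + (0.54/2)·(-0.852697 + (-1.148920)) = 0.357216
w(2.08) ≈ 0.3572

0.3572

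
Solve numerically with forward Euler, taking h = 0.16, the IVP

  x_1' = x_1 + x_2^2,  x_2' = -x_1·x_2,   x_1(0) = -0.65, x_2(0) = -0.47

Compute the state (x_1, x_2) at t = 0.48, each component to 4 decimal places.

Euler on (x_1,x_2): x_1_{n+1} = x_1_n + h·x_1', x_2_{n+1} = x_2_n + h·x_2'.
0.000000: (-0.650000, -0.470000); f=(-0.429100, -0.305500) → (-0.718656, -0.518880)
0.160000: (-0.718656, -0.518880); f=(-0.449420, -0.372896) → (-0.790563, -0.578543)
0.320000: (-0.790563, -0.578543); f=(-0.455851, -0.457375) → (-0.863499, -0.651723)
(x_1(0.48), x_2(0.48)) ≈ (-0.8635, -0.6517)

-0.8635, -0.6517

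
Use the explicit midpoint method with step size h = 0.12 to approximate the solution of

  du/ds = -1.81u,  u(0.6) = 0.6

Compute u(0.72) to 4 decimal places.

Midpoint: k1 = f(s_n, u_n); k2 = f(s_n + h/2, u_n + (h/2)·k1); u_{n+1} = u_n + h·k2.
s=0.600000, u=0.600000:
  k1 = f(0.600000, 0.600000) = -1.086000
  k2 = f(0.660000, 0.534840) = -0.968060
  u ← 0.600000 + 0.12·(-0.968060) = 0.483833
u(0.72) ≈ 0.4838

0.4838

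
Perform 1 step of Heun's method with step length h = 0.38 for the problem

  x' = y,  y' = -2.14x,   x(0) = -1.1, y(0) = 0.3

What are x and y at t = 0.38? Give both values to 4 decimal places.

-0.8160, 1.1482

Heun on (x,y): k1 = f(t_n, state_n); k2 = f(t_n + h, state_n + h·k1); state_{n+1} = state_n + (h/2)·(k1 + k2).
0.000000: (-1.100000, 0.300000)
  k1 = (0.300000, 2.354000)
  predictor → (-0.986000, 1.194520)
  k2 = (1.194520, 2.110040)
  → (-0.816041, 1.148168)
(x(0.38), y(0.38)) ≈ (-0.8160, 1.1482)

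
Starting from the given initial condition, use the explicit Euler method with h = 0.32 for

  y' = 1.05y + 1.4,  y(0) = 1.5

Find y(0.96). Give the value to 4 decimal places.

Euler: y_{n+1} = y_n + h·f(t_n, y_n).
t=0.000000, y=1.500000: f=2.975000 → y ← 1.500000 + 0.32·2.975000 = 2.452000
t=0.320000, y=2.452000: f=3.974600 → y ← 2.452000 + 0.32·3.974600 = 3.723872
t=0.640000, y=3.723872: f=5.310066 → y ← 3.723872 + 0.32·5.310066 = 5.423093
y(0.96) ≈ 5.4231

5.4231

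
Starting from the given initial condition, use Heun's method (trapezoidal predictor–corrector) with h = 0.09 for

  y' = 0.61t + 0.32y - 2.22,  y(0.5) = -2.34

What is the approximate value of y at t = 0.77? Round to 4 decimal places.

-3.0683

Heun: k1 = f(t_n, y_n); k2 = f(t_n + h, y_n + h·k1); y_{n+1} = y_n + (h/2)·(k1 + k2).
t=0.500000, y=-2.340000:
  k1 = f(0.500000, -2.340000) = -2.663800
  k2 = f(0.590000, -2.579742) = -2.685617
  y ← -2.340000 + (0.09/2)·(-2.663800 + (-2.685617)) = -2.580724
t=0.590000, y=-2.580724:
  k1 = f(0.590000, -2.580724) = -2.685932
  k2 = f(0.680000, -2.822458) = -2.708386
  y ← -2.580724 + (0.09/2)·(-2.685932 + (-2.708386)) = -2.823468
t=0.680000, y=-2.823468:
  k1 = f(0.680000, -2.823468) = -2.708710
  k2 = f(0.770000, -3.067252) = -2.731821
  y ← -2.823468 + (0.09/2)·(-2.708710 + (-2.731821)) = -3.068292
y(0.77) ≈ -3.0683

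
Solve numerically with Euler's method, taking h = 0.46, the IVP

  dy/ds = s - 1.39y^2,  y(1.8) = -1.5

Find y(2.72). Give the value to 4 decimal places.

-3.9195

Euler: y_{n+1} = y_n + h·f(s_n, y_n).
s=1.800000, y=-1.500000: f=-1.327500 → y ← -1.500000 + 0.46·(-1.327500) = -2.110650
s=2.260000, y=-2.110650: f=-3.932232 → y ← -2.110650 + 0.46·(-3.932232) = -3.919477
y(2.72) ≈ -3.9195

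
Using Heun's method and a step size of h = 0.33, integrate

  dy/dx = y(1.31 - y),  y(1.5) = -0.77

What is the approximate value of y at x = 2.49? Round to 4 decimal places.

-43.2748

Heun: k1 = f(x_n, y_n); k2 = f(x_n + h, y_n + h·k1); y_{n+1} = y_n + (h/2)·(k1 + k2).
x=1.500000, y=-0.770000:
  k1 = f(1.500000, -0.770000) = -1.601600
  k2 = f(1.830000, -1.298528) = -3.387247
  y ← -0.770000 + (0.33/2)·(-1.601600 + (-3.387247)) = -1.593160
x=1.830000, y=-1.593160:
  k1 = f(1.830000, -1.593160) = -4.625197
  k2 = f(2.160000, -3.119475) = -13.817634
  y ← -1.593160 + (0.33/2)·(-4.625197 + (-13.817634)) = -4.636227
x=2.160000, y=-4.636227:
  k1 = f(2.160000, -4.636227) = -27.568057
  k2 = f(2.490000, -13.733686) = -206.605249
  y ← -4.636227 + (0.33/2)·(-27.568057 + (-206.605249)) = -43.274822
y(2.49) ≈ -43.2748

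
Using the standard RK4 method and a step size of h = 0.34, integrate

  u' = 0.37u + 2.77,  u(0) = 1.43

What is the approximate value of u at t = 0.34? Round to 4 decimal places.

2.6253

RK4: k1 = f(t_n, u_n); k2 = f(t_n + h/2, u_n + (h/2)·k1); k3 = f(t_n + h/2, u_n + (h/2)·k2); k4 = f(t_n + h, u_n + h·k3); u_{n+1} = u_n + (h/6)·(k1 + 2k2 + 2k3 + k4).
t=0.000000, u=1.430000:
  k1 = f(0.000000, 1.430000) = 3.299100
  k2 = f(0.170000, 1.990847) = 3.506613
  k3 = f(0.170000, 2.026124) = 3.519666
  k4 = f(0.340000, 2.626686) = 3.741874
  u ← 1.430000 + (0.34/6)·(k1 + 2k2 + 2k3 + k4) = 2.625300
u(0.34) ≈ 2.6253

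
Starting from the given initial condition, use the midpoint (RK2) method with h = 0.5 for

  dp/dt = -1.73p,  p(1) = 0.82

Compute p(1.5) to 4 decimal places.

0.4175

Midpoint: k1 = f(t_n, p_n); k2 = f(t_n + h/2, p_n + (h/2)·k1); p_{n+1} = p_n + h·k2.
t=1.000000, p=0.820000:
  k1 = f(1.000000, 0.820000) = -1.418600
  k2 = f(1.250000, 0.465350) = -0.805055
  p ← 0.820000 + 0.5·(-0.805055) = 0.417472
p(1.5) ≈ 0.4175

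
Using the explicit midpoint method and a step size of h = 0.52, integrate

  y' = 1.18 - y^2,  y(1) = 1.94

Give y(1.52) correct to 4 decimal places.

1.7172

Midpoint: k1 = f(t_n, y_n); k2 = f(t_n + h/2, y_n + (h/2)·k1); y_{n+1} = y_n + h·k2.
t=1.000000, y=1.940000:
  k1 = f(1.000000, 1.940000) = -2.583600
  k2 = f(1.260000, 1.268264) = -0.428494
  y ← 1.940000 + 0.52·(-0.428494) = 1.717183
y(1.52) ≈ 1.7172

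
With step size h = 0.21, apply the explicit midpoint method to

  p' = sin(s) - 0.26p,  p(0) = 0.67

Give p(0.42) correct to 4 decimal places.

Midpoint: k1 = f(s_n, p_n); k2 = f(s_n + h/2, p_n + (h/2)·k1); p_{n+1} = p_n + h·k2.
s=0.000000, p=0.670000:
  k1 = f(0.000000, 0.670000) = -0.174200
  k2 = f(0.105000, 0.651709) = -0.064637
  p ← 0.670000 + 0.21·(-0.064637) = 0.656426
s=0.210000, p=0.656426:
  k1 = f(0.210000, 0.656426) = 0.037789
  k2 = f(0.315000, 0.660394) = 0.138114
  p ← 0.656426 + 0.21·0.138114 = 0.685430
p(0.42) ≈ 0.6854

0.6854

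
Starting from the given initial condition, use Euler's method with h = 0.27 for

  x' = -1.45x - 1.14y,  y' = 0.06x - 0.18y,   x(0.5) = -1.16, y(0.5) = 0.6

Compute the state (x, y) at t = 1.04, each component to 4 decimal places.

-0.7118, 0.5108

Euler on (x,y): x_{n+1} = x_n + h·x', y_{n+1} = y_n + h·y'.
0.500000: (-1.160000, 0.600000); f=(0.998000, -0.177600) → (-0.890540, 0.552048)
0.770000: (-0.890540, 0.552048); f=(0.661948, -0.152801) → (-0.711814, 0.510792)
(x(1.04), y(1.04)) ≈ (-0.7118, 0.5108)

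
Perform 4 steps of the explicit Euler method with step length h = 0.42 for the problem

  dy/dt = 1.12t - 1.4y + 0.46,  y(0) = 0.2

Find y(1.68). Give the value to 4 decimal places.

1.1139

Euler: y_{n+1} = y_n + h·f(t_n, y_n).
t=0.000000, y=0.200000: f=0.180000 → y ← 0.200000 + 0.42·0.180000 = 0.275600
t=0.420000, y=0.275600: f=0.544560 → y ← 0.275600 + 0.42·0.544560 = 0.504315
t=0.840000, y=0.504315: f=0.694759 → y ← 0.504315 + 0.42·0.694759 = 0.796114
t=1.260000, y=0.796114: f=0.756641 → y ← 0.796114 + 0.42·0.756641 = 1.113903
y(1.68) ≈ 1.1139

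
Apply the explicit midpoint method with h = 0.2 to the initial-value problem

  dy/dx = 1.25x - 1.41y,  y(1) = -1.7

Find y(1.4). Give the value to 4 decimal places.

Midpoint: k1 = f(x_n, y_n); k2 = f(x_n + h/2, y_n + (h/2)·k1); y_{n+1} = y_n + h·k2.
x=1.000000, y=-1.700000:
  k1 = f(1.000000, -1.700000) = 3.647000
  k2 = f(1.100000, -1.335300) = 3.257773
  y ← -1.700000 + 0.2·3.257773 = -1.048445
x=1.200000, y=-1.048445:
  k1 = f(1.200000, -1.048445) = 2.978308
  k2 = f(1.300000, -0.750615) = 2.683367
  y ← -1.048445 + 0.2·2.683367 = -0.511772
y(1.4) ≈ -0.5118

-0.5118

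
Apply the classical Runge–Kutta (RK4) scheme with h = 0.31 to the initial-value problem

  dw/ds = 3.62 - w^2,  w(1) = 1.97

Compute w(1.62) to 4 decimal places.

1.9096

RK4: k1 = f(s_n, w_n); k2 = f(s_n + h/2, w_n + (h/2)·k1); k3 = f(s_n + h/2, w_n + (h/2)·k2); k4 = f(s_n + h, w_n + h·k3); w_{n+1} = w_n + (h/6)·(k1 + 2k2 + 2k3 + k4).
s=1.000000, w=1.970000:
  k1 = f(1.000000, 1.970000) = -0.260900
  k2 = f(1.155000, 1.929561) = -0.103204
  k3 = f(1.155000, 1.954003) = -0.198129
  k4 = f(1.310000, 1.908580) = -0.022677
  w ← 1.970000 + (0.31/6)·(k1 + 2k2 + 2k3 + k4) = 1.924211
s=1.310000, w=1.924211:
  k1 = f(1.310000, 1.924211) = -0.082587
  k2 = f(1.465000, 1.911410) = -0.033487
  k3 = f(1.465000, 1.919020) = -0.062639
  k4 = f(1.620000, 1.904793) = -0.008236
  w ← 1.924211 + (0.31/6)·(k1 + 2k2 + 2k3 + k4) = 1.909585
w(1.62) ≈ 1.9096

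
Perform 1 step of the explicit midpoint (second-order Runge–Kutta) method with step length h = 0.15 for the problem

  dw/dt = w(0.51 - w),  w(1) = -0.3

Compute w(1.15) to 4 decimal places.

Midpoint: k1 = f(t_n, w_n); k2 = f(t_n + h/2, w_n + (h/2)·k1); w_{n+1} = w_n + h·k2.
t=1.000000, w=-0.300000:
  k1 = f(1.000000, -0.300000) = -0.243000
  k2 = f(1.075000, -0.318225) = -0.263562
  w ← -0.300000 + 0.15·(-0.263562) = -0.339534
w(1.15) ≈ -0.3395

-0.3395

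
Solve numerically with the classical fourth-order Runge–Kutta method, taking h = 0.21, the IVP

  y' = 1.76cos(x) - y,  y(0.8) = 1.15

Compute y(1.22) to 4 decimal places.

1.0668

RK4: k1 = f(x_n, y_n); k2 = f(x_n + h/2, y_n + (h/2)·k1); k3 = f(x_n + h/2, y_n + (h/2)·k2); k4 = f(x_n + h, y_n + h·k3); y_{n+1} = y_n + (h/6)·(k1 + 2k2 + 2k3 + k4).
x=0.800000, y=1.150000:
  k1 = f(0.800000, 1.150000) = 0.076204
  k2 = f(0.905000, 1.158001) = -0.070875
  k3 = f(0.905000, 1.142558) = -0.055432
  k4 = f(1.010000, 1.138359) = -0.202285
  y ← 1.150000 + (0.21/6)·(k1 + 2k2 + 2k3 + k4) = 1.136746
x=1.010000, y=1.136746:
  k1 = f(1.010000, 1.136746) = -0.200671
  k2 = f(1.115000, 1.115675) = -0.340963
  k3 = f(1.115000, 1.100945) = -0.326232
  k4 = f(1.220000, 1.068237) = -0.463420
  y ← 1.136746 + (0.21/6)·(k1 + 2k2 + 2k3 + k4) = 1.066799
y(1.22) ≈ 1.0668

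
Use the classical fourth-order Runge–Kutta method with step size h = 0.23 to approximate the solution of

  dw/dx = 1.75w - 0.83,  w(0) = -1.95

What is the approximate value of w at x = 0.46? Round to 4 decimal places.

-4.9474

RK4: k1 = f(x_n, w_n); k2 = f(x_n + h/2, w_n + (h/2)·k1); k3 = f(x_n + h/2, w_n + (h/2)·k2); k4 = f(x_n + h, w_n + h·k3); w_{n+1} = w_n + (h/6)·(k1 + 2k2 + 2k3 + k4).
x=0.000000, w=-1.950000:
  k1 = f(0.000000, -1.950000) = -4.242500
  k2 = f(0.115000, -2.437887) = -5.096303
  k3 = f(0.115000, -2.536075) = -5.268131
  k4 = f(0.230000, -3.161670) = -6.362923
  w ← -1.950000 + (0.23/6)·(k1 + 2k2 + 2k3 + k4) = -3.151148
x=0.230000, w=-3.151148:
  k1 = f(0.230000, -3.151148) = -6.344509
  k2 = f(0.345000, -3.880766) = -7.621341
  k3 = f(0.345000, -4.027602) = -7.878304
  k4 = f(0.460000, -4.963158) = -9.515526
  w ← -3.151148 + (0.23/6)·(k1 + 2k2 + 2k3 + k4) = -4.947422
w(0.46) ≈ -4.9474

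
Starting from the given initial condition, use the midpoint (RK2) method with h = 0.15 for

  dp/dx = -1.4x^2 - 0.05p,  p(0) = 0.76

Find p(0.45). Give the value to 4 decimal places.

Midpoint: k1 = f(x_n, p_n); k2 = f(x_n + h/2, p_n + (h/2)·k1); p_{n+1} = p_n + h·k2.
x=0.000000, p=0.760000:
  k1 = f(0.000000, 0.760000) = -0.038000
  k2 = f(0.075000, 0.757150) = -0.045733
  p ← 0.760000 + 0.15·(-0.045733) = 0.753140
x=0.150000, p=0.753140:
  k1 = f(0.150000, 0.753140) = -0.069157
  k2 = f(0.225000, 0.747953) = -0.108273
  p ← 0.753140 + 0.15·(-0.108273) = 0.736899
x=0.300000, p=0.736899:
  k1 = f(0.300000, 0.736899) = -0.162845
  k2 = f(0.375000, 0.724686) = -0.233109
  p ← 0.736899 + 0.15·(-0.233109) = 0.701933
p(0.45) ≈ 0.7019

0.7019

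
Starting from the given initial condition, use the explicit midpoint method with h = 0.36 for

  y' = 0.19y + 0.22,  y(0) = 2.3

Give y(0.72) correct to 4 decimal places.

2.8065

Midpoint: k1 = f(t_n, y_n); k2 = f(t_n + h/2, y_n + (h/2)·k1); y_{n+1} = y_n + h·k2.
t=0.000000, y=2.300000:
  k1 = f(0.000000, 2.300000) = 0.657000
  k2 = f(0.180000, 2.418260) = 0.679469
  y ← 2.300000 + 0.36·0.679469 = 2.544609
t=0.360000, y=2.544609:
  k1 = f(0.360000, 2.544609) = 0.703476
  k2 = f(0.540000, 2.671235) = 0.727535
  y ← 2.544609 + 0.36·0.727535 = 2.806521
y(0.72) ≈ 2.8065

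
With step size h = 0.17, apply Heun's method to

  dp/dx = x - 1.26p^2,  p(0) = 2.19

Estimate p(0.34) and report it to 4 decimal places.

1.2124

Heun: k1 = f(x_n, p_n); k2 = f(x_n + h, p_n + h·k1); p_{n+1} = p_n + (h/2)·(k1 + k2).
x=0.000000, p=2.190000:
  k1 = f(0.000000, 2.190000) = -6.043086
  k2 = f(0.170000, 1.162675) = -1.533286
  p ← 2.190000 + (0.17/2)·(-6.043086 + (-1.533286)) = 1.546008
x=0.170000, p=1.546008:
  k1 = f(0.170000, 1.546008) = -2.841579
  k2 = f(0.340000, 1.062940) = -1.083600
  p ← 1.546008 + (0.17/2)·(-2.841579 + (-1.083600)) = 1.212368
p(0.34) ≈ 1.2124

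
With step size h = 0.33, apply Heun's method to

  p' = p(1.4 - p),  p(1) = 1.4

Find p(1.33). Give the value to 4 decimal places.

1.4000

Heun: k1 = f(x_n, p_n); k2 = f(x_n + h, p_n + h·k1); p_{n+1} = p_n + (h/2)·(k1 + k2).
x=1.000000, p=1.400000:
  k1 = f(1.000000, 1.400000) = 0.000000
  k2 = f(1.330000, 1.400000) = 0.000000
  p ← 1.400000 + (0.33/2)·(0.000000 + 0.000000) = 1.400000
p(1.33) ≈ 1.4000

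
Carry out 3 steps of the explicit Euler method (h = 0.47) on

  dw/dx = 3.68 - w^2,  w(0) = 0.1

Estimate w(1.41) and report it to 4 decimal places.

1.8590

Euler: w_{n+1} = w_n + h·f(x_n, w_n).
x=0.000000, w=0.100000: f=3.670000 → w ← 0.100000 + 0.47·3.670000 = 1.824900
x=0.470000, w=1.824900: f=0.349740 → w ← 1.824900 + 0.47·0.349740 = 1.989278
x=0.940000, w=1.989278: f=-0.277226 → w ← 1.989278 + 0.47·(-0.277226) = 1.858982
w(1.41) ≈ 1.8590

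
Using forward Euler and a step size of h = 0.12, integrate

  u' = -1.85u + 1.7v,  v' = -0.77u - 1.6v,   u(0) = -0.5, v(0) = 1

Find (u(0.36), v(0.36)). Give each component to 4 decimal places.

Euler on (u,v): u_{n+1} = u_n + h·u', v_{n+1} = v_n + h·v'.
0.000000: (-0.500000, 1.000000); f=(2.625000, -1.215000) → (-0.185000, 0.854200)
0.120000: (-0.185000, 0.854200); f=(1.794390, -1.224270) → (0.030327, 0.707288)
0.240000: (0.030327, 0.707288); f=(1.146284, -1.155012) → (0.167881, 0.568686)
(u(0.36), v(0.36)) ≈ (0.1679, 0.5687)

0.1679, 0.5687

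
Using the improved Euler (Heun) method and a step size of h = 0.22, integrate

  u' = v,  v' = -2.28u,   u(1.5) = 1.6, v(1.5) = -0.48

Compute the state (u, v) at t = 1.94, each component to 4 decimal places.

1.0522, -1.8921

Heun on (u,v): k1 = f(t_n, state_n); k2 = f(t_n + h, state_n + h·k1); state_{n+1} = state_n + (h/2)·(k1 + k2).
1.500000: (1.600000, -0.480000)
  k1 = (-0.480000, -3.648000)
  predictor → (1.494400, -1.282560)
  k2 = (-1.282560, -3.407232)
  → (1.406118, -1.256076)
1.720000: (1.406118, -1.256076)
  k1 = (-1.256076, -3.205950)
  predictor → (1.129782, -1.961385)
  k2 = (-1.961385, -2.575902)
  → (1.052198, -1.892079)
(u(1.94), v(1.94)) ≈ (1.0522, -1.8921)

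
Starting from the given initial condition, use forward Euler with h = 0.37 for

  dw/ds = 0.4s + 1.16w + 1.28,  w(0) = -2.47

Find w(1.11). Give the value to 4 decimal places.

Euler: w_{n+1} = w_n + h·f(s_n, w_n).
s=0.000000, w=-2.470000: f=-1.585200 → w ← -2.470000 + 0.37·(-1.585200) = -3.056524
s=0.370000, w=-3.056524: f=-2.117568 → w ← -3.056524 + 0.37·(-2.117568) = -3.840024
s=0.740000, w=-3.840024: f=-2.878428 → w ← -3.840024 + 0.37·(-2.878428) = -4.905042
w(1.11) ≈ -4.9050

-4.9050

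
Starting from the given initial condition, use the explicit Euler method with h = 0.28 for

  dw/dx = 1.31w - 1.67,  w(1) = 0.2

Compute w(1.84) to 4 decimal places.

Euler: w_{n+1} = w_n + h·f(x_n, w_n).
x=1.000000, w=0.200000: f=-1.408000 → w ← 0.200000 + 0.28·(-1.408000) = -0.194240
x=1.280000, w=-0.194240: f=-1.924454 → w ← -0.194240 + 0.28·(-1.924454) = -0.733087
x=1.560000, w=-0.733087: f=-2.630344 → w ← -0.733087 + 0.28·(-2.630344) = -1.469584
w(1.84) ≈ -1.4696

-1.4696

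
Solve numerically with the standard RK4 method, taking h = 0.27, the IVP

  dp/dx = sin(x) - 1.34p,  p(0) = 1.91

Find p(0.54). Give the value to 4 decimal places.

RK4: k1 = f(x_n, p_n); k2 = f(x_n + h/2, p_n + (h/2)·k1); k3 = f(x_n + h/2, p_n + (h/2)·k2); k4 = f(x_n + h, p_n + h·k3); p_{n+1} = p_n + (h/6)·(k1 + 2k2 + 2k3 + k4).
x=0.000000, p=1.910000:
  k1 = f(0.000000, 1.910000) = -2.559400
  k2 = f(0.135000, 1.564481) = -1.961814
  k3 = f(0.135000, 1.645155) = -2.069917
  k4 = f(0.270000, 1.351122) = -1.543772
  p ← 1.910000 + (0.27/6)·(k1 + 2k2 + 2k3 + k4) = 1.362501
x=0.270000, p=1.362501:
  k1 = f(0.270000, 1.362501) = -1.559020
  k2 = f(0.405000, 1.152034) = -1.149706
  k3 = f(0.405000, 1.207291) = -1.223751
  k4 = f(0.540000, 1.032089) = -0.868863
  p ← 1.362501 + (0.27/6)·(k1 + 2k2 + 2k3 + k4) = 1.039635
p(0.54) ≈ 1.0396

1.0396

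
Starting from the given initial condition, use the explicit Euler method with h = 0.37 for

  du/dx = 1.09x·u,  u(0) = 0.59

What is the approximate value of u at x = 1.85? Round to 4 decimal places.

Euler: u_{n+1} = u_n + h·f(x_n, u_n).
x=0.000000, u=0.590000: f=0.000000 → u ← 0.590000 + 0.37·0.000000 = 0.590000
x=0.370000, u=0.590000: f=0.237947 → u ← 0.590000 + 0.37·0.237947 = 0.678040
x=0.740000, u=0.678040: f=0.546907 → u ← 0.678040 + 0.37·0.546907 = 0.880396
x=1.110000, u=0.880396: f=1.065191 → u ← 0.880396 + 0.37·1.065191 = 1.274517
x=1.480000, u=1.274517: f=2.056051 → u ← 1.274517 + 0.37·2.056051 = 2.035256
u(1.85) ≈ 2.0353

2.0353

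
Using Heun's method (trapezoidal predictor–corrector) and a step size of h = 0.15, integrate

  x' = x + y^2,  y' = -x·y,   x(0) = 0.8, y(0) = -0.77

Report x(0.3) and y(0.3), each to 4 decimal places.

1.2416, -0.5686

Heun on (x,y): k1 = f(t_n, state_n); k2 = f(t_n + h, state_n + h·k1); state_{n+1} = state_n + (h/2)·(k1 + k2).
0.000000: (0.800000, -0.770000)
  k1 = (1.392900, 0.616000)
  predictor → (1.008935, -0.677600)
  k2 = (1.468077, 0.683654)
  → (1.014573, -0.672526)
0.150000: (1.014573, -0.672526)
  k1 = (1.466864, 0.682327)
  predictor → (1.234603, -0.570177)
  k2 = (1.559705, 0.703942)
  → (1.241566, -0.568556)
(x(0.3), y(0.3)) ≈ (1.2416, -0.5686)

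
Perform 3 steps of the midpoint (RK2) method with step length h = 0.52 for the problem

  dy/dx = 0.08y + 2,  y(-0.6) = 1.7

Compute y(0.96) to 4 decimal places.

Midpoint: k1 = f(x_n, y_n); k2 = f(x_n + h/2, y_n + (h/2)·k1); y_{n+1} = y_n + h·k2.
x=-0.600000, y=1.700000:
  k1 = f(-0.600000, 1.700000) = 2.136000
  k2 = f(-0.340000, 2.255360) = 2.180429
  y ← 1.700000 + 0.52·2.180429 = 2.833823
x=-0.080000, y=2.833823:
  k1 = f(-0.080000, 2.833823) = 2.226706
  k2 = f(0.180000, 3.412766) = 2.273021
  y ← 2.833823 + 0.52·2.273021 = 4.015794
x=0.440000, y=4.015794:
  k1 = f(0.440000, 4.015794) = 2.321264
  k2 = f(0.700000, 4.619323) = 2.369546
  y ← 4.015794 + 0.52·2.369546 = 5.247958
y(0.96) ≈ 5.2480

5.2480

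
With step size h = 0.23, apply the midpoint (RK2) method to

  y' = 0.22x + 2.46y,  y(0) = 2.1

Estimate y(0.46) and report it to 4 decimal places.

Midpoint: k1 = f(x_n, y_n); k2 = f(x_n + h/2, y_n + (h/2)·k1); y_{n+1} = y_n + h·k2.
x=0.000000, y=2.100000:
  k1 = f(0.000000, 2.100000) = 5.166000
  k2 = f(0.115000, 2.694090) = 6.652761
  y ← 2.100000 + 0.23·6.652761 = 3.630135
x=0.230000, y=3.630135:
  k1 = f(0.230000, 3.630135) = 8.980732
  k2 = f(0.345000, 4.662919) = 11.546682
  y ← 3.630135 + 0.23·11.546682 = 6.285872
y(0.46) ≈ 6.2859

6.2859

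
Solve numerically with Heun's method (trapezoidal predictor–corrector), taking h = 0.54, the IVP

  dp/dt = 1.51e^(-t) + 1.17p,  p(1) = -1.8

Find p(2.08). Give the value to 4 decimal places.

Heun: k1 = f(t_n, p_n); k2 = f(t_n + h, p_n + h·k1); p_{n+1} = p_n + (h/2)·(k1 + k2).
t=1.000000, p=-1.800000:
  k1 = f(1.000000, -1.800000) = -1.550502
  k2 = f(1.540000, -2.637271) = -2.761892
  p ← -1.800000 + (0.54/2)·(-1.550502 + (-2.761892)) = -2.964346
t=1.540000, p=-2.964346:
  k1 = f(1.540000, -2.964346) = -3.144570
  k2 = f(2.080000, -4.662414) = -5.266380
  p ← -2.964346 + (0.54/2)·(-3.144570 + (-5.266380)) = -5.235303
p(2.08) ≈ -5.2353

-5.2353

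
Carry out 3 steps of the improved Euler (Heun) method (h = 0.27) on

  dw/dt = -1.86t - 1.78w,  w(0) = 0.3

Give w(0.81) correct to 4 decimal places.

-0.3328

Heun: k1 = f(t_n, w_n); k2 = f(t_n + h, w_n + h·k1); w_{n+1} = w_n + (h/2)·(k1 + k2).
t=0.000000, w=0.300000:
  k1 = f(0.000000, 0.300000) = -0.534000
  k2 = f(0.270000, 0.155820) = -0.779560
  w ← 0.300000 + (0.27/2)·(-0.534000 + (-0.779560)) = 0.122669
t=0.270000, w=0.122669:
  k1 = f(0.270000, 0.122669) = -0.720552
  k2 = f(0.540000, -0.071879) = -0.876455
  w ← 0.122669 + (0.27/2)·(-0.720552 + (-0.876455)) = -0.092926
t=0.540000, w=-0.092926:
  k1 = f(0.540000, -0.092926) = -0.838991
  k2 = f(0.810000, -0.319454) = -0.937972
  w ← -0.092926 + (0.27/2)·(-0.838991 + (-0.937972)) = -0.332816
w(0.81) ≈ -0.3328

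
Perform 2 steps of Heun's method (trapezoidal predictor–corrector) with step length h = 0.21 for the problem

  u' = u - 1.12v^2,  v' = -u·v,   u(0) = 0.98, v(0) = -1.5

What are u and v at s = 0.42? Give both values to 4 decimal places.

Heun on (u,v): k1 = f(s_n, state_n); k2 = f(s_n + h, state_n + h·k1); state_{n+1} = state_n + (h/2)·(k1 + k2).
0.000000: (0.980000, -1.500000)
  k1 = (-1.540000, 1.470000)
  predictor → (0.656600, -1.191300)
  k2 = (-0.932899, 0.782208)
  → (0.720346, -1.263518)
0.210000: (0.720346, -1.263518)
  k1 = (-1.067710, 0.910170)
  predictor → (0.496126, -1.072383)
  k2 = (-0.791878, 0.532037)
  → (0.525089, -1.112086)
(u(0.42), v(0.42)) ≈ (0.5251, -1.1121)

0.5251, -1.1121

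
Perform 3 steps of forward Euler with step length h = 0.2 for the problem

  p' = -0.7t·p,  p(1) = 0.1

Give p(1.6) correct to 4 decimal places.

0.0575

Euler: p_{n+1} = p_n + h·f(t_n, p_n).
t=1.000000, p=0.100000: f=-0.070000 → p ← 0.100000 + 0.2·(-0.070000) = 0.086000
t=1.200000, p=0.086000: f=-0.072240 → p ← 0.086000 + 0.2·(-0.072240) = 0.071552
t=1.400000, p=0.071552: f=-0.070121 → p ← 0.071552 + 0.2·(-0.070121) = 0.057528
p(1.6) ≈ 0.0575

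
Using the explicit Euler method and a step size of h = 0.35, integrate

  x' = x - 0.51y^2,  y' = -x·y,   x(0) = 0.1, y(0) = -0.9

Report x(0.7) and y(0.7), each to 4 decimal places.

-0.1476, -0.8714

Euler on (x,y): x_{n+1} = x_n + h·x', y_{n+1} = y_n + h·y'.
0.000000: (0.100000, -0.900000); f=(-0.313100, 0.090000) → (-0.009585, -0.868500)
0.350000: (-0.009585, -0.868500); f=(-0.394274, -0.008325) → (-0.147581, -0.871414)
(x(0.7), y(0.7)) ≈ (-0.1476, -0.8714)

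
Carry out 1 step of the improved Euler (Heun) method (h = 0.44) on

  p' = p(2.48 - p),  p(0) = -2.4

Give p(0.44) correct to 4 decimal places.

-21.6492

Heun: k1 = f(s_n, p_n); k2 = f(s_n + h, p_n + h·k1); p_{n+1} = p_n + (h/2)·(k1 + k2).
s=0.000000, p=-2.400000:
  k1 = f(0.000000, -2.400000) = -11.712000
  k2 = f(0.440000, -7.553280) = -75.784173
  p ← -2.400000 + (0.44/2)·(-11.712000 + (-75.784173)) = -21.649158
p(0.44) ≈ -21.6492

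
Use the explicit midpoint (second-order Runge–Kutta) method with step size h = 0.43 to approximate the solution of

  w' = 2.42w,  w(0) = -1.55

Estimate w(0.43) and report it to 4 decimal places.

Midpoint: k1 = f(s_n, w_n); k2 = f(s_n + h/2, w_n + (h/2)·k1); w_{n+1} = w_n + h·k2.
s=0.000000, w=-1.550000:
  k1 = f(0.000000, -1.550000) = -3.751000
  k2 = f(0.215000, -2.356465) = -5.702645
  w ← -1.550000 + 0.43·(-5.702645) = -4.002137
w(0.43) ≈ -4.0021

-4.0021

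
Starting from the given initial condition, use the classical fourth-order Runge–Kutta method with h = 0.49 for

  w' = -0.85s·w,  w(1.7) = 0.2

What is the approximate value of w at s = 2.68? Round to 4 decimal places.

RK4: k1 = f(s_n, w_n); k2 = f(s_n + h/2, w_n + (h/2)·k1); k3 = f(s_n + h/2, w_n + (h/2)·k2); k4 = f(s_n + h, w_n + h·k3); w_{n+1} = w_n + (h/6)·(k1 + 2k2 + 2k3 + k4).
s=1.700000, w=0.200000:
  k1 = f(1.700000, 0.200000) = -0.289000
  k2 = f(1.945000, 0.129195) = -0.213592
  k3 = f(1.945000, 0.147670) = -0.244136
  k4 = f(2.190000, 0.080374) = -0.149615
  w ← 0.200000 + (0.49/6)·(k1 + 2k2 + 2k3 + k4) = 0.089418
s=2.190000, w=0.089418:
  k1 = f(2.190000, 0.089418) = -0.166451
  k2 = f(2.435000, 0.048637) = -0.100667
  k3 = f(2.435000, 0.064754) = -0.134025
  k4 = f(2.680000, 0.023745) = -0.054092
  w ← 0.089418 + (0.49/6)·(k1 + 2k2 + 2k3 + k4) = 0.033074
w(2.68) ≈ 0.0331

0.0331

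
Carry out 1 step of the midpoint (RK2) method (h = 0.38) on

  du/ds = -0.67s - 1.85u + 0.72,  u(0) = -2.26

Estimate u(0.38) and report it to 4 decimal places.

-1.1006

Midpoint: k1 = f(s_n, u_n); k2 = f(s_n + h/2, u_n + (h/2)·k1); u_{n+1} = u_n + h·k2.
s=0.000000, u=-2.260000:
  k1 = f(0.000000, -2.260000) = 4.901000
  k2 = f(0.190000, -1.328810) = 3.050998
  u ← -2.260000 + 0.38·3.050998 = -1.100621
u(0.38) ≈ -1.1006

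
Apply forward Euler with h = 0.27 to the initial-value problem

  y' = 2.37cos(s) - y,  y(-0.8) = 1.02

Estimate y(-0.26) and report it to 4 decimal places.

1.4211

Euler: y_{n+1} = y_n + h·f(s_n, y_n).
s=-0.800000, y=1.020000: f=0.631195 → y ← 1.020000 + 0.27·0.631195 = 1.190423
s=-0.530000, y=1.190423: f=0.854430 → y ← 1.190423 + 0.27·0.854430 = 1.421119
y(-0.26) ≈ 1.4211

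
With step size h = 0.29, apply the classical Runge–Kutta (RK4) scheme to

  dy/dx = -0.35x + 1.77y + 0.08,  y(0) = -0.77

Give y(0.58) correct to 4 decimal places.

RK4: k1 = f(x_n, y_n); k2 = f(x_n + h/2, y_n + (h/2)·k1); k3 = f(x_n + h/2, y_n + (h/2)·k2); k4 = f(x_n + h, y_n + h·k3); y_{n+1} = y_n + (h/6)·(k1 + 2k2 + 2k3 + k4).
x=0.000000, y=-0.770000:
  k1 = f(0.000000, -0.770000) = -1.282900
  k2 = f(0.145000, -0.956020) = -1.662906
  k3 = f(0.145000, -1.011121) = -1.760435
  k4 = f(0.290000, -1.280526) = -2.288031
  y ← -0.770000 + (0.29/6)·(k1 + 2k2 + 2k3 + k4) = -1.273518
x=0.290000, y=-1.273518:
  k1 = f(0.290000, -1.273518) = -2.275627
  k2 = f(0.435000, -1.603484) = -2.910416
  k3 = f(0.435000, -1.695528) = -3.073335
  k4 = f(0.580000, -2.164785) = -3.954670
  y ← -1.273518 + (0.29/6)·(k1 + 2k2 + 2k3 + k4) = -2.153078
y(0.58) ≈ -2.1531

-2.1531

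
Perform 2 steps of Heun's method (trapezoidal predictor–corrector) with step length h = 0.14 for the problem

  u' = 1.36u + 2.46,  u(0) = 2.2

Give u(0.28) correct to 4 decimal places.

4.0462

Heun: k1 = f(x_n, u_n); k2 = f(x_n + h, u_n + h·k1); u_{n+1} = u_n + (h/2)·(k1 + k2).
x=0.000000, u=2.200000:
  k1 = f(0.000000, 2.200000) = 5.452000
  k2 = f(0.140000, 2.963280) = 6.490061
  u ← 2.200000 + (0.14/2)·(5.452000 + 6.490061) = 3.035944
x=0.140000, u=3.035944:
  k1 = f(0.140000, 3.035944) = 6.588884
  k2 = f(0.280000, 3.958388) = 7.843408
  u ← 3.035944 + (0.14/2)·(6.588884 + 7.843408) = 4.046205
u(0.28) ≈ 4.0462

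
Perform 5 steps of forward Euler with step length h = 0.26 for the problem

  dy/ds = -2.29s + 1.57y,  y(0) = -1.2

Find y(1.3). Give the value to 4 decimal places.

-8.9646

Euler: y_{n+1} = y_n + h·f(s_n, y_n).
s=0.000000, y=-1.200000: f=-1.884000 → y ← -1.200000 + 0.26·(-1.884000) = -1.689840
s=0.260000, y=-1.689840: f=-3.248449 → y ← -1.689840 + 0.26·(-3.248449) = -2.534437
s=0.520000, y=-2.534437: f=-5.169866 → y ← -2.534437 + 0.26·(-5.169866) = -3.878602
s=0.780000, y=-3.878602: f=-7.875605 → y ← -3.878602 + 0.26·(-7.875605) = -5.926259
s=1.040000, y=-5.926259: f=-11.685827 → y ← -5.926259 + 0.26·(-11.685827) = -8.964574
y(1.3) ≈ -8.9646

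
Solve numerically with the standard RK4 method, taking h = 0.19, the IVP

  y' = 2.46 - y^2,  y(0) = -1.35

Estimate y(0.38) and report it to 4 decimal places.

-0.9483

RK4: k1 = f(x_n, y_n); k2 = f(x_n + h/2, y_n + (h/2)·k1); k3 = f(x_n + h/2, y_n + (h/2)·k2); k4 = f(x_n + h, y_n + h·k3); y_{n+1} = y_n + (h/6)·(k1 + 2k2 + 2k3 + k4).
x=0.000000, y=-1.350000:
  k1 = f(0.000000, -1.350000) = 0.637500
  k2 = f(0.095000, -1.289438) = 0.797351
  k3 = f(0.095000, -1.274252) = 0.836283
  k4 = f(0.190000, -1.191106) = 1.041266
  y ← -1.350000 + (0.19/6)·(k1 + 2k2 + 2k3 + k4) = -1.193376
x=0.190000, y=-1.193376:
  k1 = f(0.190000, -1.193376) = 1.035855
  k2 = f(0.285000, -1.094969) = 1.261042
  k3 = f(0.285000, -1.073577) = 1.307433
  k4 = f(0.380000, -0.944963) = 1.567044
  y ← -1.193376 + (0.19/6)·(k1 + 2k2 + 2k3 + k4) = -0.948280
y(0.38) ≈ -0.9483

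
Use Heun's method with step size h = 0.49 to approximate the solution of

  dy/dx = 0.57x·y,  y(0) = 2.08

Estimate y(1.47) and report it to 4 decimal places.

Heun: k1 = f(x_n, y_n); k2 = f(x_n + h, y_n + h·k1); y_{n+1} = y_n + (h/2)·(k1 + k2).
x=0.000000, y=2.080000:
  k1 = f(0.000000, 2.080000) = 0.000000
  k2 = f(0.490000, 2.080000) = 0.580944
  y ← 2.080000 + (0.49/2)·(0.000000 + 0.580944) = 2.222331
x=0.490000, y=2.222331:
  k1 = f(0.490000, 2.222331) = 0.620697
  k2 = f(0.980000, 2.526473) = 1.411288
  y ← 2.222331 + (0.49/2)·(0.620697 + 1.411288) = 2.720168
x=0.980000, y=2.720168:
  k1 = f(0.980000, 2.720168) = 1.519486
  k2 = f(1.470000, 3.464716) = 2.903085
  y ← 2.720168 + (0.49/2)·(1.519486 + 2.903085) = 3.803697
y(1.47) ≈ 3.8037

3.8037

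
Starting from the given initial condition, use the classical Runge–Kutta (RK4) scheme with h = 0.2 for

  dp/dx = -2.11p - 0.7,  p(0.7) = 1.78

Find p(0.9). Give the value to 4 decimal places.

RK4: k1 = f(x_n, p_n); k2 = f(x_n + h/2, p_n + (h/2)·k1); k3 = f(x_n + h/2, p_n + (h/2)·k2); k4 = f(x_n + h, p_n + h·k3); p_{n+1} = p_n + (h/6)·(k1 + 2k2 + 2k3 + k4).
x=0.700000, p=1.780000:
  k1 = f(0.700000, 1.780000) = -4.455800
  k2 = f(0.800000, 1.334420) = -3.515626
  k3 = f(0.800000, 1.428437) = -3.714003
  k4 = f(0.900000, 1.037199) = -2.888491
  p ← 1.780000 + (0.2/6)·(k1 + 2k2 + 2k3 + k4) = 1.053215
p(0.9) ≈ 1.0532

1.0532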